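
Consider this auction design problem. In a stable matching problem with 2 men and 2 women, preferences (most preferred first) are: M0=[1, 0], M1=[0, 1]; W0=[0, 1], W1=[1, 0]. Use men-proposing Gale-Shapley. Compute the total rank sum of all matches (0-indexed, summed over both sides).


Step 1: Run Gale-Shapley (men propose, women hold best offer):
  M0 proposes to W1; she accepts
  M1 proposes to W0; she accepts
Step 2: Final matching: W0-M1, W1-M0
Step 3: 0-indexed ranks (man's rank of his match, then woman's): 0 + 1 + 0 + 1
Step 4: Total rank sum = 2

2


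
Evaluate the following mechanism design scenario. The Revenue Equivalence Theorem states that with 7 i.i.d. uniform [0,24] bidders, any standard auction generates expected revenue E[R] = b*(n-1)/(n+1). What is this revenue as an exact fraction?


Step 1: By Revenue Equivalence, expected revenue = b*(n-1)/(n+1)
Step 2: Substituting n = 7, b = 24
Step 3: Revenue = 24*(7-1)/(7+1) = 24*6/8
Step 4: Revenue = 144/8 = 18

18


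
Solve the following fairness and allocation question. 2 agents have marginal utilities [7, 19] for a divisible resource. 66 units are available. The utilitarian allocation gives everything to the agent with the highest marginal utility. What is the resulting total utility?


Step 1: The marginal utilities are [7, 19]
Step 2: The highest marginal utility is 19
Step 3: All 66 units go to that agent
Step 4: Total utility = 19 * 66 = 1254

1254


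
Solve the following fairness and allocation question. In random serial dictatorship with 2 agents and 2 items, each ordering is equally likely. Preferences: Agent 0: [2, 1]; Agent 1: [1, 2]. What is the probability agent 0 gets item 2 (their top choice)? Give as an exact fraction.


Step 1: Agent 0 wants item 2
Step 2: There are 2 possible orderings of agents
Step 3: In 2 orderings, agent 0 gets item 2
Step 4: Probability = 2/2 = 1

1


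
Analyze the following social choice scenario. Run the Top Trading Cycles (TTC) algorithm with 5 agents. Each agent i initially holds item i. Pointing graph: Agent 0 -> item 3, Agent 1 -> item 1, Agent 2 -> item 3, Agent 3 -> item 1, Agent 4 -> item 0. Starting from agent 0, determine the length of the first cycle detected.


Step 1: Trace the pointer graph from agent 0: 0 -> 3 -> 1 -> 1
Step 2: A cycle is detected when we revisit agent 1
Step 3: The cycle is: 1 -> 1
Step 4: Cycle length = 1

1


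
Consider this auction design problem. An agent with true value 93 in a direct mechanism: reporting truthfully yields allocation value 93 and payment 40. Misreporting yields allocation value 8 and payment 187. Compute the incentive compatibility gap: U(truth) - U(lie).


Step 1: U(truth) = value - payment = 93 - 40 = 53
Step 2: U(lie) = allocation - payment = 8 - 187 = -179
Step 3: IC gap = 53 - (-179) = 232

232


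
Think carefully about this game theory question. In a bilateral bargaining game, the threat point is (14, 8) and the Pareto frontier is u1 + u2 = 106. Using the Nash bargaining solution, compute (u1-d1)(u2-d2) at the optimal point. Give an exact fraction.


Step 1: The Nash solution splits surplus symmetrically above the disagreement point
Step 2: u1 = (total + d1 - d2)/2 = (106 + 14 - 8)/2 = 56
Step 3: u2 = (total - d1 + d2)/2 = (106 - 14 + 8)/2 = 50
Step 4: Nash product = (56 - 14) * (50 - 8)
Step 5: = 42 * 42 = 1764

1764


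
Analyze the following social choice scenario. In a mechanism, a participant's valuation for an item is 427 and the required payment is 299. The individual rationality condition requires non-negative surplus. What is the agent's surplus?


Step 1: Surplus = value - payment = 427 - 299 = 128
Step 2: IR is satisfied (surplus >= 0)

128


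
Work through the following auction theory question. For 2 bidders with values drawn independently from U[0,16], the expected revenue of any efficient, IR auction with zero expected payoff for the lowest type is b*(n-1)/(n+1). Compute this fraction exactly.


Step 1: By Revenue Equivalence, expected revenue = b*(n-1)/(n+1)
Step 2: Substituting n = 2, b = 16
Step 3: Revenue = 16*(2-1)/(2+1) = 16*1/3
Step 4: Revenue = 16/3

16/3


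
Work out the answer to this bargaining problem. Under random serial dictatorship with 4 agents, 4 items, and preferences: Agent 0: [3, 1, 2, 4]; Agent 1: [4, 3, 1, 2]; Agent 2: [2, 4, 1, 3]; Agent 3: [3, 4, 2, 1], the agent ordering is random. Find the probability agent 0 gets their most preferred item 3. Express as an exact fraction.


Step 1: Agent 0 wants item 3
Step 2: There are 24 possible orderings of agents
Step 3: In 12 orderings, agent 0 gets item 3
Step 4: Probability = 12/24 = 1/2

1/2


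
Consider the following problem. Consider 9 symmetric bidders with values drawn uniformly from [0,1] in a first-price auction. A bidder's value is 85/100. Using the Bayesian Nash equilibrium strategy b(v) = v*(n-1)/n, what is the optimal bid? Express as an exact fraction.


Step 1: The symmetric BNE bidding function is b(v) = v * (n-1) / n
Step 2: Substitute v = 17/20 and n = 9
Step 3: b = 17/20 * 8/9
Step 4: b = 34/45

34/45


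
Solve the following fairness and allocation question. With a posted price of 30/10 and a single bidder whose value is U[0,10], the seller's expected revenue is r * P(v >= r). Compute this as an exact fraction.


Step 1: Posted price r = 3, value support [0,10]
Step 2: P(v >= r) = (10 - 3)/10 = 7/10
Step 3: Expected revenue = r * P(v >= r) = 3 * 7/10
Step 4: Revenue = 21/10

21/10


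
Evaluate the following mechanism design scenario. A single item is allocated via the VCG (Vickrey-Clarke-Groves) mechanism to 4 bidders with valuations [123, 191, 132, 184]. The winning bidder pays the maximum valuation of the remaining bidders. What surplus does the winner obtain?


Step 1: The winner is the agent with the highest value: agent 1 with value 191
Step 2: Values of other agents: [123, 132, 184]
Step 3: VCG payment = max of others' values = 184
Step 4: Surplus = 191 - 184 = 7

7


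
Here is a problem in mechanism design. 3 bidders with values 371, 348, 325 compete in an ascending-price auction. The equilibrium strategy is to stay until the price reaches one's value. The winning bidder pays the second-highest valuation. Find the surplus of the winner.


Step 1: Identify the highest value: 371
Step 2: Identify the second-highest value: 348
Step 3: The final price = second-highest value = 348
Step 4: Surplus = 371 - 348 = 23

23


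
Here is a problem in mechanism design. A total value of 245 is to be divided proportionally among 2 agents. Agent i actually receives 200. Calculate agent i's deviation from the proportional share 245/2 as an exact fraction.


Step 1: Proportional share = 245/2
Step 2: Agent's actual allocation = 200
Step 3: Excess = 200 - 245/2 = 155/2

155/2


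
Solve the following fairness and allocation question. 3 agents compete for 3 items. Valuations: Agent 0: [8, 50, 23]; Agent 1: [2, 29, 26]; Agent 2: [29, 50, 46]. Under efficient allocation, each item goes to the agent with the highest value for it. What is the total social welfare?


Step 1: For each item, find the maximum value among all agents.
Step 2: Item 0 -> Agent 2 (value 29)
Step 3: Item 1 -> Agent 0 (value 50)
Step 4: Item 2 -> Agent 2 (value 46)
Step 5: Total welfare = 29 + 50 + 46 = 125

125


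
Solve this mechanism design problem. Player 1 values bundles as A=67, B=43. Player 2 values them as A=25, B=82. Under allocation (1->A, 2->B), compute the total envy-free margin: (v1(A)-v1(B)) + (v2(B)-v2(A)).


Step 1: Player 1's margin = v1(A) - v1(B) = 67 - 43 = 24
Step 2: Player 2's margin = v2(B) - v2(A) = 82 - 25 = 57
Step 3: Total margin = 24 + 57 = 81

81


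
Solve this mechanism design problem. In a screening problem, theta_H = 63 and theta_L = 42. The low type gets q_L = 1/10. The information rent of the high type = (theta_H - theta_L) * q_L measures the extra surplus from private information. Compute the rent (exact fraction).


Step 1: theta_H - theta_L = 63 - 42 = 21
Step 2: Information rent = (theta_H - theta_L) * q_L
Step 3: = 21 * 1/10
Step 4: = 21/10

21/10


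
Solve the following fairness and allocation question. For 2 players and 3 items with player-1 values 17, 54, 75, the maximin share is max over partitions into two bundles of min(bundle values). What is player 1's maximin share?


Step 1: Item values = 17, 54, 75
Step 2: Enumerate all 2-bundle partitions and take the smaller bundle:
  Partition 1: {17} vs {54,75} -> bundles 17, 129; min = 17
  Partition 2: {54} vs {17,75} -> bundles 54, 92; min = 54
  Partition 3: {75} vs {17,54} -> bundles 75, 71; min = 71
Step 3: MMS = max(17, 54, 71) = 71

71


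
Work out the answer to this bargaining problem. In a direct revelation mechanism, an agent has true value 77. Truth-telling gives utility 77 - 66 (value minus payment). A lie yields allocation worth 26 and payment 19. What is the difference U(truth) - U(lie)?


Step 1: U(truth) = value - payment = 77 - 66 = 11
Step 2: U(lie) = allocation - payment = 26 - 19 = 7
Step 3: IC gap = 11 - 7 = 4

4


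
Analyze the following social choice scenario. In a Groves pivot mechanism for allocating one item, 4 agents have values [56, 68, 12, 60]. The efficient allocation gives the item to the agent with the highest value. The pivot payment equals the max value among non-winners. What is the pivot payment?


Step 1: The efficient winner is agent 1 with value 68
Step 2: Other agents' values: [56, 12, 60]
Step 3: Pivot payment = max(others) = 60
Step 4: The winner pays 60

60


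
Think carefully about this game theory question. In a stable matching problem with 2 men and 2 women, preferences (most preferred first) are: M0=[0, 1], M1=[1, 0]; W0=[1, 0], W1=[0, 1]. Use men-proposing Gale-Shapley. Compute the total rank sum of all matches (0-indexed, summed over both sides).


Step 1: Run Gale-Shapley (men propose, women hold best offer):
  M0 proposes to W0; she accepts
  M1 proposes to W1; she accepts
Step 2: Final matching: W0-M0, W1-M1
Step 3: 0-indexed ranks (man's rank of his match, then woman's): 0 + 1 + 0 + 1
Step 4: Total rank sum = 2

2


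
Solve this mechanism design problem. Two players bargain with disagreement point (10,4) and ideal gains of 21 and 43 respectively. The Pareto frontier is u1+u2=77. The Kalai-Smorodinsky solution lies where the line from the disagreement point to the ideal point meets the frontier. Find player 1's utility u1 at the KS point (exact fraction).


Step 1: At the KS point, (u1-d1)/r1 = (u2-d2)/r2 = t and u1+u2 = 77
Step 2: u1 = d1 + r1*t and u2 = d2 + r2*t, so (d1 + r1*t) + (d2 + r2*t) = 77
Step 3: t = (77 - 10 - 4)/(21 + 43) = 63/64
Step 4: u1 = d1 + r1*t = 10 + 21 * 63/64 = 1963/64
Step 5: (Check: u2 = d2 + r2*t = 2965/64; u1+u2 = 1963/64 + 2965/64 = 77, on the frontier.)

1963/64


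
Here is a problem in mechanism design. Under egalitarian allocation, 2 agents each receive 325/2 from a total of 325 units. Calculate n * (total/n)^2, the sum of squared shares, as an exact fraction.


Step 1: Each agent's share = 325/2
Step 2: Square of each share = (325/2)^2 = 105625/4
Step 3: Sum of squares = 2 * 105625/4 = 105625/2

105625/2


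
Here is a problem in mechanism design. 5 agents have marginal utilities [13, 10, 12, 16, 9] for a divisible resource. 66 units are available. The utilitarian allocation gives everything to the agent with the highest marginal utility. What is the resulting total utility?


Step 1: The marginal utilities are [13, 10, 12, 16, 9]
Step 2: The highest marginal utility is 16
Step 3: All 66 units go to that agent
Step 4: Total utility = 16 * 66 = 1056

1056


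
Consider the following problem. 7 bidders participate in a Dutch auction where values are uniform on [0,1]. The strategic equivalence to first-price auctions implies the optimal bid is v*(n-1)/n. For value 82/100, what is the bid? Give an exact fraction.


Step 1: Dutch auctions are strategically equivalent to first-price auctions
Step 2: The equilibrium bid is b(v) = v*(n-1)/n
Step 3: b = 41/50 * 6/7
Step 4: b = 123/175

123/175


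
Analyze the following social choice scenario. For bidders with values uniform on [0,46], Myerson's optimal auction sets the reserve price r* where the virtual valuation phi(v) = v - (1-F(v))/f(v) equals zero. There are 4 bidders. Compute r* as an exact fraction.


Step 1: For U[0,46], F(v) = v/46 and f(v) = 1/46
Step 2: phi(v) = v - (1 - v/46)/(1/46) = v - (46 - v) = 2v - 46
Step 3: Set phi(r*) = 0: 2r* - 46 = 0
Step 4: r* = 46/2 = 23 (the number of bidders n = 4 does not enter)

23


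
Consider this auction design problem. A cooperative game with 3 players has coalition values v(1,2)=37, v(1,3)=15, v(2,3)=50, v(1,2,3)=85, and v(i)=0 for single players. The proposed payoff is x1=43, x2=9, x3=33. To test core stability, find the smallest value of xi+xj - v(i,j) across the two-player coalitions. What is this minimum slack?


Step 1: Slack for coalition (1,2): x1+x2 - v12 = 52 - 37 = 15
Step 2: Slack for coalition (1,3): x1+x3 - v13 = 76 - 15 = 61
Step 3: Slack for coalition (2,3): x2+x3 - v23 = 42 - 50 = -8
Step 4: Minimum slack = min(15, 61, -8) = -8, attained by (2,3); coalition (2,3) can block (slack < 0), so the allocation is not in the core

-8


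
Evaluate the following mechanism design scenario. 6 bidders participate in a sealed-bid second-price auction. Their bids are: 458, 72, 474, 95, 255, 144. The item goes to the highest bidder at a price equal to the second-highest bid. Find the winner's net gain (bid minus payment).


Step 1: Sort bids in descending order: 474, 458, 255, 144, 95, 72
Step 2: The winning bid is the highest: 474
Step 3: The payment equals the second-highest bid: 458
Step 4: Surplus = winner's bid - payment = 474 - 458 = 16

16


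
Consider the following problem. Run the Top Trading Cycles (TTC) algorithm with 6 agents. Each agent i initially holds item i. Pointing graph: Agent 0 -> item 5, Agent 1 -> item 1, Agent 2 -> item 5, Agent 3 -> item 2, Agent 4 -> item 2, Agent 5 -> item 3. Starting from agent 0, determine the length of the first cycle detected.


Step 1: Trace the pointer graph from agent 0: 0 -> 5 -> 3 -> 2 -> 5
Step 2: A cycle is detected when we revisit agent 5
Step 3: The cycle is: 5 -> 3 -> 2 -> 5
Step 4: Cycle length = 3

3


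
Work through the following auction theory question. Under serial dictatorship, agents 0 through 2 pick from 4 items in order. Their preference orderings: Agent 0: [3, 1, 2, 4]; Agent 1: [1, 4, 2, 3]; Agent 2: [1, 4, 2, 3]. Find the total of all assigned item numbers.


Step 1: Agent 0 picks item 3
Step 2: Agent 1 picks item 1
Step 3: Agent 2 picks item 4
Step 4: Sum = 3 + 1 + 4 = 8

8


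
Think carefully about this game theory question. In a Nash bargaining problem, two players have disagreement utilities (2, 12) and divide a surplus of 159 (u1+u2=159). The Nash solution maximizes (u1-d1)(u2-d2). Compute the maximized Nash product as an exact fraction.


Step 1: The Nash solution splits surplus symmetrically above the disagreement point
Step 2: u1 = (total + d1 - d2)/2 = (159 + 2 - 12)/2 = 149/2
Step 3: u2 = (total - d1 + d2)/2 = (159 - 2 + 12)/2 = 169/2
Step 4: Nash product = (149/2 - 2) * (169/2 - 12)
Step 5: = 145/2 * 145/2 = 21025/4

21025/4


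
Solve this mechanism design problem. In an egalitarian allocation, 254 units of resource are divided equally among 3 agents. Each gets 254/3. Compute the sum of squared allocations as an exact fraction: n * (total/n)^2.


Step 1: Each agent's share = 254/3
Step 2: Square of each share = (254/3)^2 = 64516/9
Step 3: Sum of squares = 3 * 64516/9 = 64516/3

64516/3


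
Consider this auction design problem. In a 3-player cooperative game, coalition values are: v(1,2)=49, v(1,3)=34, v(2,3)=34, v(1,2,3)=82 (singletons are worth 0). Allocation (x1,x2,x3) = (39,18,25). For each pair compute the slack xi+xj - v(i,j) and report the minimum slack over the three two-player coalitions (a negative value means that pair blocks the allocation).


Step 1: Slack for coalition (1,2): x1+x2 - v12 = 57 - 49 = 8
Step 2: Slack for coalition (1,3): x1+x3 - v13 = 64 - 34 = 30
Step 3: Slack for coalition (2,3): x2+x3 - v23 = 43 - 34 = 9
Step 4: Minimum slack = min(8, 30, 9) = 8, attained by (1,2); no pair can gain by deviating, so the allocation is in the core

8


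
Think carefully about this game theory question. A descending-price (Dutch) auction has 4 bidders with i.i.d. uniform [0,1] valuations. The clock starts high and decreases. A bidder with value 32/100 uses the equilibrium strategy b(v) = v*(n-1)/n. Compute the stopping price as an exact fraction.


Step 1: Dutch auctions are strategically equivalent to first-price auctions
Step 2: The equilibrium bid is b(v) = v*(n-1)/n
Step 3: b = 8/25 * 3/4
Step 4: b = 6/25

6/25


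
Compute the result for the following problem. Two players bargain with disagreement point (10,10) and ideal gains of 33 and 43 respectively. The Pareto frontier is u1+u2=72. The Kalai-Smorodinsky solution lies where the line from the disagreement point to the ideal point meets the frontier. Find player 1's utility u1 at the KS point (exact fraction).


Step 1: At the KS point, (u1-d1)/r1 = (u2-d2)/r2 = t and u1+u2 = 72
Step 2: u1 = d1 + r1*t and u2 = d2 + r2*t, so (d1 + r1*t) + (d2 + r2*t) = 72
Step 3: t = (72 - 10 - 10)/(33 + 43) = 52/76 = 13/19
Step 4: u1 = d1 + r1*t = 10 + 33 * 13/19 = 619/19
Step 5: (Check: u2 = d2 + r2*t = 749/19; u1+u2 = 619/19 + 749/19 = 72, on the frontier.)

619/19


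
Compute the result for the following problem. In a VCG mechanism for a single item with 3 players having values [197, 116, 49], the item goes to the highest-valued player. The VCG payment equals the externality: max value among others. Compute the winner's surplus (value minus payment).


Step 1: The winner is the agent with the highest value: agent 0 with value 197
Step 2: Values of other agents: [116, 49]
Step 3: VCG payment = max of others' values = 116
Step 4: Surplus = 197 - 116 = 81

81


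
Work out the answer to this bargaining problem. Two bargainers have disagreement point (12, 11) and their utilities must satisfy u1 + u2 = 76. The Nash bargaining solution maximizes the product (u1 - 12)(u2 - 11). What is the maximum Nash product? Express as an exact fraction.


Step 1: The Nash solution splits surplus symmetrically above the disagreement point
Step 2: u1 = (total + d1 - d2)/2 = (76 + 12 - 11)/2 = 77/2
Step 3: u2 = (total - d1 + d2)/2 = (76 - 12 + 11)/2 = 75/2
Step 4: Nash product = (77/2 - 12) * (75/2 - 11)
Step 5: = 53/2 * 53/2 = 2809/4

2809/4


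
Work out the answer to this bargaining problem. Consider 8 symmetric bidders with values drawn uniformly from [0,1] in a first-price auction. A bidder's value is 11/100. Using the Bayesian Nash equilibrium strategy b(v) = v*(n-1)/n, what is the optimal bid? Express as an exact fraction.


Step 1: The symmetric BNE bidding function is b(v) = v * (n-1) / n
Step 2: Substitute v = 11/100 and n = 8
Step 3: b = 11/100 * 7/8
Step 4: b = 77/800

77/800


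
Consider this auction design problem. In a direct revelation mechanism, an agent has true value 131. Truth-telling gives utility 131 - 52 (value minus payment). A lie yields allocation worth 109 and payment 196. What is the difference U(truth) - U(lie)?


Step 1: U(truth) = value - payment = 131 - 52 = 79
Step 2: U(lie) = allocation - payment = 109 - 196 = -87
Step 3: IC gap = 79 - (-87) = 166

166


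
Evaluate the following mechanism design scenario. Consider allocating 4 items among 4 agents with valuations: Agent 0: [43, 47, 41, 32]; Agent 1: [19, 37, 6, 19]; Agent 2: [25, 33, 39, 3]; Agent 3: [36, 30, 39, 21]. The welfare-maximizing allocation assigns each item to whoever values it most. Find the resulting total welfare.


Step 1: For each item, find the maximum value among all agents.
Step 2: Item 0 -> Agent 0 (value 43)
Step 3: Item 1 -> Agent 0 (value 47)
Step 4: Item 2 -> Agent 0 (value 41)
Step 5: Item 3 -> Agent 0 (value 32)
Step 6: Total welfare = 43 + 47 + 41 + 32 = 163

163


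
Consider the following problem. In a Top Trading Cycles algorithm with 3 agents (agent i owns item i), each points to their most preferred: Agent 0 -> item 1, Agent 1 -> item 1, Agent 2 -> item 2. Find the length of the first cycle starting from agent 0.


Step 1: Trace the pointer graph from agent 0: 0 -> 1 -> 1
Step 2: A cycle is detected when we revisit agent 1
Step 3: The cycle is: 1 -> 1
Step 4: Cycle length = 1

1


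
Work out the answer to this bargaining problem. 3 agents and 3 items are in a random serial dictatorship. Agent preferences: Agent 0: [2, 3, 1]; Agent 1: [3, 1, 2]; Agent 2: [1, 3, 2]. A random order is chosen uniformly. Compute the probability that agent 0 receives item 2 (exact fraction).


Step 1: Agent 0 wants item 2
Step 2: There are 6 possible orderings of agents
Step 3: In 6 orderings, agent 0 gets item 2
Step 4: Probability = 6/6 = 1

1


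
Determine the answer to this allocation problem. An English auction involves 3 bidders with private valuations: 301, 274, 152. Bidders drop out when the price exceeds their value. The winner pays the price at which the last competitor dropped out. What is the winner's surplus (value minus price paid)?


Step 1: Identify the highest value: 301
Step 2: Identify the second-highest value: 274
Step 3: The final price = second-highest value = 274
Step 4: Surplus = 301 - 274 = 27

27


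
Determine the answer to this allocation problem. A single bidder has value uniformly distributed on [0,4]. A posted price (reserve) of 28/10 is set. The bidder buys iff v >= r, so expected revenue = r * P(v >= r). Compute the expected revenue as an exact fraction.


Step 1: Posted price r = 14/5, value support [0,4]
Step 2: P(v >= r) = (4 - 14/5)/4 = 3/10
Step 3: Expected revenue = r * P(v >= r) = 14/5 * 3/10
Step 4: Revenue = 21/25

21/25


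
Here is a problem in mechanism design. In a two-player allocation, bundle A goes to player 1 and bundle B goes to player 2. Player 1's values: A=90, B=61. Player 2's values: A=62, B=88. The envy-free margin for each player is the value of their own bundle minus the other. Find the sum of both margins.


Step 1: Player 1's margin = v1(A) - v1(B) = 90 - 61 = 29
Step 2: Player 2's margin = v2(B) - v2(A) = 88 - 62 = 26
Step 3: Total margin = 29 + 26 = 55

55


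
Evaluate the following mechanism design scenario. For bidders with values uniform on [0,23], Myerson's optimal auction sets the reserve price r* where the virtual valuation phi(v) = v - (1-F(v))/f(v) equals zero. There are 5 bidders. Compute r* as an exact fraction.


Step 1: For U[0,23], F(v) = v/23 and f(v) = 1/23
Step 2: phi(v) = v - (1 - v/23)/(1/23) = v - (23 - v) = 2v - 23
Step 3: Set phi(r*) = 0: 2r* - 23 = 0
Step 4: r* = 23/2 (the number of bidders n = 5 does not enter)

23/2


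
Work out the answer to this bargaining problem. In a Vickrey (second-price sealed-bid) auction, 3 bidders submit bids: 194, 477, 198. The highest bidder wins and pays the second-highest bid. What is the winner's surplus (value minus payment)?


Step 1: Sort bids in descending order: 477, 198, 194
Step 2: The winning bid is the highest: 477
Step 3: The payment equals the second-highest bid: 198
Step 4: Surplus = winner's bid - payment = 477 - 198 = 279

279


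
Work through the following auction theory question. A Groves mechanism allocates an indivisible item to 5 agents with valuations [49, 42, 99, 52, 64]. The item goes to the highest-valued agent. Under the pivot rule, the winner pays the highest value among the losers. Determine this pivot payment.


Step 1: The efficient winner is agent 2 with value 99
Step 2: Other agents' values: [49, 42, 52, 64]
Step 3: Pivot payment = max(others) = 64
Step 4: The winner pays 64

64


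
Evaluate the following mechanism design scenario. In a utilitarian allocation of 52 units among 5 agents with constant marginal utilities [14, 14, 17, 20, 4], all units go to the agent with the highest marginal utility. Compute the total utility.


Step 1: The marginal utilities are [14, 14, 17, 20, 4]
Step 2: The highest marginal utility is 20
Step 3: All 52 units go to that agent
Step 4: Total utility = 20 * 52 = 1040

1040


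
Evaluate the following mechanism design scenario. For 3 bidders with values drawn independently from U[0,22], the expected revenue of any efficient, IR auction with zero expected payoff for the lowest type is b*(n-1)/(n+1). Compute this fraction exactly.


Step 1: By Revenue Equivalence, expected revenue = b*(n-1)/(n+1)
Step 2: Substituting n = 3, b = 22
Step 3: Revenue = 22*(3-1)/(3+1) = 22*2/4
Step 4: Revenue = 44/4 = 11

11


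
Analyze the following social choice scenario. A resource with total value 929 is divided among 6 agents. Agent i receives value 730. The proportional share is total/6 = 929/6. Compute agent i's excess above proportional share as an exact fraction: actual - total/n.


Step 1: Proportional share = 929/6
Step 2: Agent's actual allocation = 730
Step 3: Excess = 730 - 929/6 = 3451/6

3451/6


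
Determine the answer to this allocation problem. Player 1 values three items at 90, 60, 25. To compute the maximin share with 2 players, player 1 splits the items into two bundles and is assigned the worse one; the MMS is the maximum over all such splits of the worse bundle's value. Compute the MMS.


Step 1: Item values = 90, 60, 25
Step 2: Enumerate all 2-bundle partitions and take the smaller bundle:
  Partition 1: {90} vs {60,25} -> bundles 90, 85; min = 85
  Partition 2: {60} vs {90,25} -> bundles 60, 115; min = 60
  Partition 3: {25} vs {90,60} -> bundles 25, 150; min = 25
Step 3: MMS = max(85, 60, 25) = 85

85


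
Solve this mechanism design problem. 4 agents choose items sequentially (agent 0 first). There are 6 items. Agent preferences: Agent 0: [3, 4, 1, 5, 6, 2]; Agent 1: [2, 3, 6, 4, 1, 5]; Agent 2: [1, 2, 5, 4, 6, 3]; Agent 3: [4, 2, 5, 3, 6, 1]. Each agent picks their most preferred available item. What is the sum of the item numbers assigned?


Step 1: Agent 0 picks item 3
Step 2: Agent 1 picks item 2
Step 3: Agent 2 picks item 1
Step 4: Agent 3 picks item 4
Step 5: Sum = 3 + 2 + 1 + 4 = 10

10


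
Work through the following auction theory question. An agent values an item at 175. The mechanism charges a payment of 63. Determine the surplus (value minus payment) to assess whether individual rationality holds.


Step 1: Surplus = value - payment = 175 - 63 = 112
Step 2: IR is satisfied (surplus >= 0)

112


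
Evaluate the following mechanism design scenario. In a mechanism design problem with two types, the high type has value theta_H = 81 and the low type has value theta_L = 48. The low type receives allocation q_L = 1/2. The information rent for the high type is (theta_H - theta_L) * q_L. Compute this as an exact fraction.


Step 1: theta_H - theta_L = 81 - 48 = 33
Step 2: Information rent = (theta_H - theta_L) * q_L
Step 3: = 33 * 1/2
Step 4: = 33/2

33/2


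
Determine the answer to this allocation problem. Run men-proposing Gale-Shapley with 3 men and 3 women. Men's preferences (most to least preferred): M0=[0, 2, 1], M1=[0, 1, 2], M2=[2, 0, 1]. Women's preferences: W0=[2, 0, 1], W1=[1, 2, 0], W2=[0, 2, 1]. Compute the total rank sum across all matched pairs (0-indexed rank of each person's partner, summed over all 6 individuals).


Step 1: Run Gale-Shapley (men propose, women hold best offer):
  M0 proposes to W0; she accepts
  M1 proposes to W0; rejected
  M1 proposes to W1; she accepts
  M2 proposes to W2; she accepts
Step 2: Final matching: W0-M0, W1-M1, W2-M2
Step 3: 0-indexed ranks (man's rank of his match, then woman's): 0 + 1 + 1 + 0 + 0 + 1
Step 4: Total rank sum = 3

3


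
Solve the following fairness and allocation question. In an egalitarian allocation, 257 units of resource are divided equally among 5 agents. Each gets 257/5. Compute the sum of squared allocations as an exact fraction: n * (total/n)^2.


Step 1: Each agent's share = 257/5
Step 2: Square of each share = (257/5)^2 = 66049/25
Step 3: Sum of squares = 5 * 66049/25 = 66049/5

66049/5


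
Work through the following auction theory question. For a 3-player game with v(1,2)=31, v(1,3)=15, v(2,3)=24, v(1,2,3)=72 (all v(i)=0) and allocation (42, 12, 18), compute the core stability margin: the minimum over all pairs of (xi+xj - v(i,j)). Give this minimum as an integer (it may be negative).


Step 1: Slack for coalition (1,2): x1+x2 - v12 = 54 - 31 = 23
Step 2: Slack for coalition (1,3): x1+x3 - v13 = 60 - 15 = 45
Step 3: Slack for coalition (2,3): x2+x3 - v23 = 30 - 24 = 6
Step 4: Minimum slack = min(23, 45, 6) = 6, attained by (2,3); no pair can gain by deviating, so the allocation is in the core

6


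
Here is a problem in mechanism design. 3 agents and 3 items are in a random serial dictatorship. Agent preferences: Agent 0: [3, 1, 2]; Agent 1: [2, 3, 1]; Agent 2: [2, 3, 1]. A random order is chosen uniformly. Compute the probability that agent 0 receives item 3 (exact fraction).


Step 1: Agent 0 wants item 3
Step 2: There are 6 possible orderings of agents
Step 3: In 4 orderings, agent 0 gets item 3
Step 4: Probability = 4/6 = 2/3

2/3


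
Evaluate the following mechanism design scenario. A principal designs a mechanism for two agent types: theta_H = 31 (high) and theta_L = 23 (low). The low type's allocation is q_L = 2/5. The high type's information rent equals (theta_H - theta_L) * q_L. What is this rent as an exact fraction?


Step 1: theta_H - theta_L = 31 - 23 = 8
Step 2: Information rent = (theta_H - theta_L) * q_L
Step 3: = 8 * 2/5
Step 4: = 16/5

16/5


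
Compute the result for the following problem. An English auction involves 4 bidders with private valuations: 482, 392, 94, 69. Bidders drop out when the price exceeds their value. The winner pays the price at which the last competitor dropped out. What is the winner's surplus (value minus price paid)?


Step 1: Identify the highest value: 482
Step 2: Identify the second-highest value: 392
Step 3: The final price = second-highest value = 392
Step 4: Surplus = 482 - 392 = 90

90


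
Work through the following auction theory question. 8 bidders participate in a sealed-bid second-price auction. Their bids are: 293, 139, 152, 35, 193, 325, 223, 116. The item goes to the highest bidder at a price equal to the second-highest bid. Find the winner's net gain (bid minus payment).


Step 1: Sort bids in descending order: 325, 293, 223, 193, 152, 139, 116, 35
Step 2: The winning bid is the highest: 325
Step 3: The payment equals the second-highest bid: 293
Step 4: Surplus = winner's bid - payment = 325 - 293 = 32

32


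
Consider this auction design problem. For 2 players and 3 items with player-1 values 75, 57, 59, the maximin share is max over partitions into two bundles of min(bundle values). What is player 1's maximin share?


Step 1: Item values = 75, 57, 59
Step 2: Enumerate all 2-bundle partitions and take the smaller bundle:
  Partition 1: {75} vs {57,59} -> bundles 75, 116; min = 75
  Partition 2: {57} vs {75,59} -> bundles 57, 134; min = 57
  Partition 3: {59} vs {75,57} -> bundles 59, 132; min = 59
Step 3: MMS = max(75, 57, 59) = 75

75


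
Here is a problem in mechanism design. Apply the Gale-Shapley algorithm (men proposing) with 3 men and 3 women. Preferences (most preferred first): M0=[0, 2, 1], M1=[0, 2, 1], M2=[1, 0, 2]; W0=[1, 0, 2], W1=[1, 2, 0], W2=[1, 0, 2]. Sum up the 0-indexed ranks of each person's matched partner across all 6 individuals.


Step 1: Run Gale-Shapley (men propose, women hold best offer):
  M0 proposes to W0; she accepts
  M1 proposes to W0; she switches from M0
  M2 proposes to W1; she accepts
  M0 proposes to W2; she accepts
Step 2: Final matching: W0-M1, W1-M2, W2-M0
Step 3: 0-indexed ranks (man's rank of his match, then woman's): 0 + 0 + 0 + 1 + 1 + 1
Step 4: Total rank sum = 3

3


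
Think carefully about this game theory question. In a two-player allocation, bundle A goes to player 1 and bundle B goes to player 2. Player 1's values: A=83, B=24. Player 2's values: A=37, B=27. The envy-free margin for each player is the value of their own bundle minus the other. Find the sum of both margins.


Step 1: Player 1's margin = v1(A) - v1(B) = 83 - 24 = 59
Step 2: Player 2's margin = v2(B) - v2(A) = 27 - 37 = -10
Step 3: Total margin = 59 + -10 = 49

49


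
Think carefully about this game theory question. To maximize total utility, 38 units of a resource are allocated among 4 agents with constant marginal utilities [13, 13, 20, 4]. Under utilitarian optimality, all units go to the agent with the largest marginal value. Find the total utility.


Step 1: The marginal utilities are [13, 13, 20, 4]
Step 2: The highest marginal utility is 20
Step 3: All 38 units go to that agent
Step 4: Total utility = 20 * 38 = 760

760


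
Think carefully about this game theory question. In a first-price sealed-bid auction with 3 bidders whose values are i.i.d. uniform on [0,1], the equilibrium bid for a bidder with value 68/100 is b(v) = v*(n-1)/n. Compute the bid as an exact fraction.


Step 1: The symmetric BNE bidding function is b(v) = v * (n-1) / n
Step 2: Substitute v = 17/25 and n = 3
Step 3: b = 17/25 * 2/3
Step 4: b = 34/75

34/75


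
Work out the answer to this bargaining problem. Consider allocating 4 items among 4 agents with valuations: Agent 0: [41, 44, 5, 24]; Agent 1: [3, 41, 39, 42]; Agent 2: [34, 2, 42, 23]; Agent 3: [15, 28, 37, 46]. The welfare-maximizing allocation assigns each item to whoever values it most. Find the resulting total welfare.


Step 1: For each item, find the maximum value among all agents.
Step 2: Item 0 -> Agent 0 (value 41)
Step 3: Item 1 -> Agent 0 (value 44)
Step 4: Item 2 -> Agent 2 (value 42)
Step 5: Item 3 -> Agent 3 (value 46)
Step 6: Total welfare = 41 + 44 + 42 + 46 = 173

173


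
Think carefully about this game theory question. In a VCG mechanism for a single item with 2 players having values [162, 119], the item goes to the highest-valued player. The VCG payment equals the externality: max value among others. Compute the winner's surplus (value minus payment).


Step 1: The winner is the agent with the highest value: agent 0 with value 162
Step 2: Values of other agents: [119]
Step 3: VCG payment = max of others' values = 119
Step 4: Surplus = 162 - 119 = 43

43


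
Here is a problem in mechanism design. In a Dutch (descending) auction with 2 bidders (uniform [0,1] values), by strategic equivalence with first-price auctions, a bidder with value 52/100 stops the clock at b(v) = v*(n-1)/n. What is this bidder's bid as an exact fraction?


Step 1: Dutch auctions are strategically equivalent to first-price auctions
Step 2: The equilibrium bid is b(v) = v*(n-1)/n
Step 3: b = 13/25 * 1/2
Step 4: b = 13/50

13/50


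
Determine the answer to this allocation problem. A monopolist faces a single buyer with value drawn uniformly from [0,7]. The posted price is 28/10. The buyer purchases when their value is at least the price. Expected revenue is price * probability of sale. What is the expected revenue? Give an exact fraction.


Step 1: Posted price r = 14/5, value support [0,7]
Step 2: P(v >= r) = (7 - 14/5)/7 = 3/5
Step 3: Expected revenue = r * P(v >= r) = 14/5 * 3/5
Step 4: Revenue = 42/25

42/25


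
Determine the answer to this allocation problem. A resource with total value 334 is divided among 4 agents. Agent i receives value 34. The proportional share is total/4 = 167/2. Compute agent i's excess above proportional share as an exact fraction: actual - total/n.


Step 1: Proportional share = 334/4 = 167/2
Step 2: Agent's actual allocation = 34
Step 3: Excess = 34 - 167/2 = -99/2

-99/2


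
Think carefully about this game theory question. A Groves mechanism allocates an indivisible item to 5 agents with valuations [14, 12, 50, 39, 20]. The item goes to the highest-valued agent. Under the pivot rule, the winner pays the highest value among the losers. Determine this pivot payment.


Step 1: The efficient winner is agent 2 with value 50
Step 2: Other agents' values: [14, 12, 39, 20]
Step 3: Pivot payment = max(others) = 39
Step 4: The winner pays 39

39


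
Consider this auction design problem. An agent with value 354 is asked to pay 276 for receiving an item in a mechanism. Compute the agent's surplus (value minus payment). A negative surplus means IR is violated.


Step 1: Surplus = value - payment = 354 - 276 = 78
Step 2: IR is satisfied (surplus >= 0)

78


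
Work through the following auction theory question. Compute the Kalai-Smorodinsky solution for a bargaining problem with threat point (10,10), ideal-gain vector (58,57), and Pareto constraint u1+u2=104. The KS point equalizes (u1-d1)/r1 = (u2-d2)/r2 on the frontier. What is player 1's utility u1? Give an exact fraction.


Step 1: At the KS point, (u1-d1)/r1 = (u2-d2)/r2 = t and u1+u2 = 104
Step 2: u1 = d1 + r1*t and u2 = d2 + r2*t, so (d1 + r1*t) + (d2 + r2*t) = 104
Step 3: t = (104 - 10 - 10)/(58 + 57) = 84/115
Step 4: u1 = d1 + r1*t = 10 + 58 * 84/115 = 6022/115
Step 5: (Check: u2 = d2 + r2*t = 5938/115; u1+u2 = 6022/115 + 5938/115 = 104, on the frontier.)

6022/115


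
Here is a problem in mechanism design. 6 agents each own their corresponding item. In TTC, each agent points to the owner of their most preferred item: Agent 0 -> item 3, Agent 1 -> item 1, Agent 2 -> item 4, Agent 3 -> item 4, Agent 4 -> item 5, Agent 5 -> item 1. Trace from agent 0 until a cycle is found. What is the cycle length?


Step 1: Trace the pointer graph from agent 0: 0 -> 3 -> 4 -> 5 -> 1 -> 1
Step 2: A cycle is detected when we revisit agent 1
Step 3: The cycle is: 1 -> 1
Step 4: Cycle length = 1

1


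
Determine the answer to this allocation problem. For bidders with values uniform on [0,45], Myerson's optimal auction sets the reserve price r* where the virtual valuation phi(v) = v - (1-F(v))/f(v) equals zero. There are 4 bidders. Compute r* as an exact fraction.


Step 1: For U[0,45], F(v) = v/45 and f(v) = 1/45
Step 2: phi(v) = v - (1 - v/45)/(1/45) = v - (45 - v) = 2v - 45
Step 3: Set phi(r*) = 0: 2r* - 45 = 0
Step 4: r* = 45/2 (the number of bidders n = 4 does not enter)

45/2


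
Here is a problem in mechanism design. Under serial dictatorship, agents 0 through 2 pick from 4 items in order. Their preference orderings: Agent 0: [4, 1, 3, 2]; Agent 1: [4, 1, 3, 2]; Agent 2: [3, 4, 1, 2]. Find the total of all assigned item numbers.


Step 1: Agent 0 picks item 4
Step 2: Agent 1 picks item 1
Step 3: Agent 2 picks item 3
Step 4: Sum = 4 + 1 + 3 = 8

8


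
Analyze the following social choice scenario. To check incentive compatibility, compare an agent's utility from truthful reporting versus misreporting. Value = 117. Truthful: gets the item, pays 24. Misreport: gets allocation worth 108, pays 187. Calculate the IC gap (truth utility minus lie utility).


Step 1: U(truth) = value - payment = 117 - 24 = 93
Step 2: U(lie) = allocation - payment = 108 - 187 = -79
Step 3: IC gap = 93 - (-79) = 172

172


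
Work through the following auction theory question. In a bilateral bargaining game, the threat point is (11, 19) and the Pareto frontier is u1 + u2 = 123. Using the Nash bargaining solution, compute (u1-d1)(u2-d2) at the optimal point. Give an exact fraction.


Step 1: The Nash solution splits surplus symmetrically above the disagreement point
Step 2: u1 = (total + d1 - d2)/2 = (123 + 11 - 19)/2 = 115/2
Step 3: u2 = (total - d1 + d2)/2 = (123 - 11 + 19)/2 = 131/2
Step 4: Nash product = (115/2 - 11) * (131/2 - 19)
Step 5: = 93/2 * 93/2 = 8649/4

8649/4


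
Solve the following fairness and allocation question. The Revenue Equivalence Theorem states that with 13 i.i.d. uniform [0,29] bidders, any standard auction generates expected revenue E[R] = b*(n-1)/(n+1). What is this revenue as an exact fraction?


Step 1: By Revenue Equivalence, expected revenue = b*(n-1)/(n+1)
Step 2: Substituting n = 13, b = 29
Step 3: Revenue = 29*(13-1)/(13+1) = 29*12/14
Step 4: Revenue = 348/14 = 174/7

174/7
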